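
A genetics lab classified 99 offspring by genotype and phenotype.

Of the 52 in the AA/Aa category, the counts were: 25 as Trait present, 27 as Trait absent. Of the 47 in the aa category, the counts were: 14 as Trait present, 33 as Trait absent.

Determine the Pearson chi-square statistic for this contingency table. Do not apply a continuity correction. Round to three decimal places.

Row totals: 52, 47. Column totals: 39, 60. Grand total N = 99.
Expected counts (row total × column total / N):
  AA/Aa, Trait present: 52×39/99 = 20.4848
  AA/Aa, Trait absent: 52×60/99 = 31.5152
  aa, Trait present: 47×39/99 = 18.5152
  aa, Trait absent: 47×60/99 = 28.4848
Contributions (O − E)²/E:
  (25 − 20.4848)²/20.4848 = 0.9952
  (27 − 31.5152)²/31.5152 = 0.6469
  (14 − 18.5152)²/18.5152 = 1.1011
  (33 − 28.4848)²/28.4848 = 0.7157
χ² = 0.9952 + 0.6469 + 1.1011 + 0.7157 = 3.459

3.459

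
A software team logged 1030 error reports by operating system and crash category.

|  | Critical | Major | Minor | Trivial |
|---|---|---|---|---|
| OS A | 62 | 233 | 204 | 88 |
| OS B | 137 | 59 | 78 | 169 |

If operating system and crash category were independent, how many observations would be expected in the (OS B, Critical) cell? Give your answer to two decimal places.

85.59

Row total (OS B) = 443; column total (Critical) = 199; grand total N = 1030.
Expected count = (row total × column total) / N = 443 × 199 / 1030 = 85.59.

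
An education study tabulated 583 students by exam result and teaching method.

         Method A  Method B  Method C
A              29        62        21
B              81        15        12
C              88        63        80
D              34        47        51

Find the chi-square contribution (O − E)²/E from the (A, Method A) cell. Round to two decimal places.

Row total (A) = 112; column total (Method A) = 232; N = 583.
Expected count E = 112 × 232 / 583 = 44.569.
Contribution = (O − E)²/E = (29 − 44.569)² / 44.569 = 5.44.

5.44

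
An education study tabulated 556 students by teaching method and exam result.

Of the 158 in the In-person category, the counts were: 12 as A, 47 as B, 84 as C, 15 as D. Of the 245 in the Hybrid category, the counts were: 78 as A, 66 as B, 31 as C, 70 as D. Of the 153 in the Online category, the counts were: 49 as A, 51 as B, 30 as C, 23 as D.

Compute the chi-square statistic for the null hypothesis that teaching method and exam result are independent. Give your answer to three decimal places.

Row totals: 158, 245, 153. Column totals: 139, 164, 145, 108. Grand total N = 556.
Expected counts (row total × column total / N):
  In-person, A: 158×139/556 = 39.5000
  In-person, B: 158×164/556 = 46.6043
  In-person, C: 158×145/556 = 41.2050
  In-person, D: 158×108/556 = 30.6906
  Hybrid, A: 245×139/556 = 61.2500
  Hybrid, B: 245×164/556 = 72.2662
  Hybrid, C: 245×145/556 = 63.8939
  Hybrid, D: 245×108/556 = 47.5899
  Online, A: 153×139/556 = 38.2500
  Online, B: 153×164/556 = 45.1295
  Online, C: 153×145/556 = 39.9011
  Online, D: 153×108/556 = 29.7194
Contributions (O − E)²/E:
  (12 − 39.5000)²/39.5000 = 19.1456
  (47 − 46.6043)²/46.6043 = 0.0034
  (84 − 41.2050)²/41.2050 = 44.4464
  (15 − 30.6906)²/30.6906 = 8.0218
  (78 − 61.2500)²/61.2500 = 4.5806
  (66 − 72.2662)²/72.2662 = 0.5433
  (31 − 63.8939)²/63.8939 = 16.9345
  (70 − 47.5899)²/47.5899 = 10.5529
  (49 − 38.2500)²/38.2500 = 3.0212
  (51 − 45.1295)²/45.1295 = 0.7636
  (30 − 39.9011)²/39.9011 = 2.4569
  (23 − 29.7194)²/29.7194 = 1.5192
χ² = 19.1456 + 0.0034 + 44.4464 + 8.0218 + 4.5806 + 0.5433 + 16.9345 + 10.5529 + 3.0212 + 0.7636 + 2.4569 + 1.5192 = 111.989

111.989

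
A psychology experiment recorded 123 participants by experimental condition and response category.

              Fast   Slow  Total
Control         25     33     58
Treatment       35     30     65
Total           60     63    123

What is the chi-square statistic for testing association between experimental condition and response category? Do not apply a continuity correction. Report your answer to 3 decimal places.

1.416

Grand total N = 123.
Expected counts (row total × column total / N):
  Control, Fast: 58×60/123 = 28.2927
  Control, Slow: 58×63/123 = 29.7073
  Treatment, Fast: 65×60/123 = 31.7073
  Treatment, Slow: 65×63/123 = 33.2927
Contributions (O − E)²/E:
  (25 − 28.2927)²/28.2927 = 0.3832
  (33 − 29.7073)²/29.7073 = 0.3650
  (35 − 31.7073)²/31.7073 = 0.3419
  (30 − 33.2927)²/33.2927 = 0.3257
χ² = 0.3832 + 0.3650 + 0.3419 + 0.3257 = 1.416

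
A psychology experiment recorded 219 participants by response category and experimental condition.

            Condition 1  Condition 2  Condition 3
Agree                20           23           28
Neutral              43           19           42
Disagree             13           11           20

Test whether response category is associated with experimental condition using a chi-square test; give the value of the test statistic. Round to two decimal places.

Row totals: 71, 104, 44. Column totals: 76, 53, 90. Grand total N = 219.
Expected counts (row total × column total / N):
  Agree, Condition 1: 71×76/219 = 24.639
  Agree, Condition 2: 71×53/219 = 17.183
  Agree, Condition 3: 71×90/219 = 29.178
  Neutral, Condition 1: 104×76/219 = 36.091
  Neutral, Condition 2: 104×53/219 = 25.169
  Neutral, Condition 3: 104×90/219 = 42.740
  Disagree, Condition 1: 44×76/219 = 15.269
  Disagree, Condition 2: 44×53/219 = 10.648
  Disagree, Condition 3: 44×90/219 = 18.082
Contributions (O − E)²/E:
  (20 − 24.639)²/24.639 = 0.8734
  (23 − 17.183)²/17.183 = 1.9692
  (28 − 29.178)²/29.178 = 0.0476
  (43 − 36.091)²/36.091 = 1.3226
  (19 − 25.169)²/25.169 = 1.5120
  (42 − 42.740)²/42.740 = 0.0128
  (13 − 15.269)²/15.269 = 0.3372
  (11 − 10.648)²/10.648 = 0.0116
  (20 − 18.082)²/18.082 = 0.2034
χ² = 0.8734 + 1.9692 + 0.0476 + 1.3226 + 1.5120 + 0.0128 + 0.3372 + 0.0116 + 0.2034 = 6.29

6.29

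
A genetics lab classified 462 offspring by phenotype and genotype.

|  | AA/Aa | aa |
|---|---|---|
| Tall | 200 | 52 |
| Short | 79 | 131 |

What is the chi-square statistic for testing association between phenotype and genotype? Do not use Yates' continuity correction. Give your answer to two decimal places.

Row totals: 252, 210. Column totals: 279, 183. Grand total N = 462.
Expected counts (row total × column total / N):
  Tall, AA/Aa: 252×279/462 = 152.182
  Tall, aa: 252×183/462 = 99.818
  Short, AA/Aa: 210×279/462 = 126.818
  Short, aa: 210×183/462 = 83.182
Contributions (O − E)²/E:
  (200 − 152.182)²/152.182 = 15.0252
  (52 − 99.818)²/99.818 = 22.9073
  (79 − 126.818)²/126.818 = 18.0303
  (131 − 83.182)²/83.182 = 27.4887
χ² = 15.0252 + 22.9073 + 18.0303 + 27.4887 = 83.45

83.45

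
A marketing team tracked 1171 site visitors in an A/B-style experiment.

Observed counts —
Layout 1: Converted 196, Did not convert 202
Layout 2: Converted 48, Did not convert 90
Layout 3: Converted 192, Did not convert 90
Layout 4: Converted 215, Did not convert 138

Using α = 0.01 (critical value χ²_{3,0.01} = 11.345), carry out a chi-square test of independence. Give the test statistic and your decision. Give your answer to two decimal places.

52.57; reject H₀

Row totals: 398, 138, 282, 353. Column totals: 651, 520. Grand total N = 1171.
Expected counts (row total × column total / N):
  Layout 1, Converted: 398×651/1171 = 221.262
  Layout 1, Did not convert: 398×520/1171 = 176.738
  Layout 2, Converted: 138×651/1171 = 76.719
  Layout 2, Did not convert: 138×520/1171 = 61.281
  Layout 3, Converted: 282×651/1171 = 156.774
  Layout 3, Did not convert: 282×520/1171 = 125.226
  Layout 4, Converted: 353×651/1171 = 196.245
  Layout 4, Did not convert: 353×520/1171 = 156.755
Contributions (O − E)²/E:
  (196 − 221.262)²/221.262 = 2.8842
  (202 − 176.738)²/176.738 = 3.6108
  (48 − 76.719)²/76.719 = 10.7507
  (90 − 61.281)²/61.281 = 13.4590
  (192 − 156.774)²/156.774 = 7.9150
  (90 − 125.226)²/125.226 = 9.9091
  (215 − 196.245)²/196.245 = 1.7924
  (138 − 156.755)²/156.755 = 2.2439
χ² = 2.8842 + 3.6108 + 10.7507 + 13.4590 + 7.9150 + 9.9091 + 1.7924 + 2.2439 = 52.57
df = (4−1)(2−1) = 3. Since 52.57 > 11.345, reject the null hypothesis of independence at α = 0.01.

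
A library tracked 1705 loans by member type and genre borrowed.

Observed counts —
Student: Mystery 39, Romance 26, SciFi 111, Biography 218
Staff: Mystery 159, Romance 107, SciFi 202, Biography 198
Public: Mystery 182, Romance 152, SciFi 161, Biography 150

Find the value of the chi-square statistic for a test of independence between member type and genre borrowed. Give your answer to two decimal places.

Row totals: 394, 666, 645. Column totals: 380, 285, 474, 566. Grand total N = 1705.
Expected counts (row total × column total / N):
  Student, Mystery: 394×380/1705 = 87.812
  Student, Romance: 394×285/1705 = 65.859
  Student, SciFi: 394×474/1705 = 109.534
  Student, Biography: 394×566/1705 = 130.794
  Staff, Mystery: 666×380/1705 = 148.434
  Staff, Romance: 666×285/1705 = 111.326
  Staff, SciFi: 666×474/1705 = 185.152
  Staff, Biography: 666×566/1705 = 221.089
  Public, Mystery: 645×380/1705 = 143.754
  Public, Romance: 645×285/1705 = 107.815
  Public, SciFi: 645×474/1705 = 179.314
  Public, Biography: 645×566/1705 = 214.117
Contributions (O − E)²/E:
  (39 − 87.812)²/87.812 = 27.1331
  (26 − 65.859)²/65.859 = 24.1234
  (111 − 109.534)²/109.534 = 0.0196
  (218 − 130.794)²/130.794 = 58.1440
  (159 − 148.434)²/148.434 = 0.7521
  (107 − 111.326)²/111.326 = 0.1681
  (202 − 185.152)²/185.152 = 1.5331
  (198 − 221.089)²/221.089 = 2.4113
  (182 − 143.754)²/143.754 = 10.1754
  (152 − 107.815)²/107.815 = 18.1080
  (161 − 179.314)²/179.314 = 1.8705
  (150 − 214.117)²/214.117 = 19.1997
χ² = 27.1331 + 24.1234 + 0.0196 + 58.1440 + 0.7521 + 0.1681 + 1.5331 + 2.4113 + 10.1754 + 18.1080 + 1.8705 + 19.1997 = 163.64

163.64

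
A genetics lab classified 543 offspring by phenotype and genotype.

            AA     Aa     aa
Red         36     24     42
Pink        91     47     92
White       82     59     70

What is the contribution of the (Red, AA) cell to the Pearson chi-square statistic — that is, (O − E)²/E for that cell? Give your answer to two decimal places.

0.27

Row total (Red) = 102; column total (AA) = 209; N = 543.
Expected count E = 102 × 209 / 543 = 39.260.
Contribution = (O − E)²/E = (36 − 39.260)² / 39.260 = 0.27.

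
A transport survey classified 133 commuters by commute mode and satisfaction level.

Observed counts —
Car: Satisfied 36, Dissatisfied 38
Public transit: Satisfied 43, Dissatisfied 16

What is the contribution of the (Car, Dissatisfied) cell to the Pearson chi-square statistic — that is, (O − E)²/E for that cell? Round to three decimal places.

Row total (Car) = 74; column total (Dissatisfied) = 54; N = 133.
Expected count E = 74 × 54 / 133 = 30.0451.
Contribution = (O − E)²/E = (38 − 30.0451)² / 30.0451 = 2.106.

2.106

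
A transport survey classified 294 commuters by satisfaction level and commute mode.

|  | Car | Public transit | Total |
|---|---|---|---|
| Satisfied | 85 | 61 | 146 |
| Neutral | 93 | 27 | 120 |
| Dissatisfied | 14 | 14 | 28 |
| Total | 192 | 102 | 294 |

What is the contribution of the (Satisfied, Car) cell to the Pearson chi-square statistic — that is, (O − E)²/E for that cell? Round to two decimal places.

Row total (Satisfied) = 146; column total (Car) = 192; N = 294.
Expected count E = 146 × 192 / 294 = 95.347.
Contribution = (O − E)²/E = (85 − 95.347)² / 95.347 = 1.12.

1.12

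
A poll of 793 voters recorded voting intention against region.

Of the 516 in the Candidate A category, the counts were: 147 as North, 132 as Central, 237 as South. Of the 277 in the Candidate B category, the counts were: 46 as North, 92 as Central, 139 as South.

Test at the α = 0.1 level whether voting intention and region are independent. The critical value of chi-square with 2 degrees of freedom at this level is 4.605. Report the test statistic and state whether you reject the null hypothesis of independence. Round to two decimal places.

Row totals: 516, 277. Column totals: 193, 224, 376. Grand total N = 793.
Expected counts (row total × column total / N):
  Candidate A, North: 516×193/793 = 125.584
  Candidate A, Central: 516×224/793 = 145.755
  Candidate A, South: 516×376/793 = 244.661
  Candidate B, North: 277×193/793 = 67.416
  Candidate B, Central: 277×224/793 = 78.245
  Candidate B, South: 277×376/793 = 131.339
Contributions (O − E)²/E:
  (147 − 125.584)²/125.584 = 3.6521
  (132 − 145.755)²/145.755 = 1.2981
  (237 − 244.661)²/244.661 = 0.2399
  (46 − 67.416)²/67.416 = 6.8032
  (92 − 78.245)²/78.245 = 2.4180
  (139 − 131.339)²/131.339 = 0.4469
χ² = 3.6521 + 1.2981 + 0.2399 + 6.8032 + 2.4180 + 0.4469 = 14.86
df = (2−1)(3−1) = 2. Since 14.86 > 4.605, reject the null hypothesis of independence at α = 0.1.

14.86; reject H₀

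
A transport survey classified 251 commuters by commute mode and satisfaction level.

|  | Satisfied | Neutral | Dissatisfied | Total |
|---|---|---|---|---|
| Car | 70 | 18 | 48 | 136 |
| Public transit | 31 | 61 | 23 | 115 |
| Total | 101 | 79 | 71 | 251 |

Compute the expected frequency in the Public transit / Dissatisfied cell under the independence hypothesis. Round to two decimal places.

Row total (Public transit) = 115; column total (Dissatisfied) = 71; grand total N = 251.
Expected count = (row total × column total) / N = 115 × 71 / 251 = 32.53.

32.53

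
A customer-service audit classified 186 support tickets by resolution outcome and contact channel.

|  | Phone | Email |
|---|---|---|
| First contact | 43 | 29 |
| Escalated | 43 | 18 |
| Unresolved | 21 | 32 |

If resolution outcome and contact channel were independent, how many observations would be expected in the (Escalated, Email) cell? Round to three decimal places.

25.909

Row total (Escalated) = 61; column total (Email) = 79; grand total N = 186.
Expected count = (row total × column total) / N = 61 × 79 / 186 = 25.909.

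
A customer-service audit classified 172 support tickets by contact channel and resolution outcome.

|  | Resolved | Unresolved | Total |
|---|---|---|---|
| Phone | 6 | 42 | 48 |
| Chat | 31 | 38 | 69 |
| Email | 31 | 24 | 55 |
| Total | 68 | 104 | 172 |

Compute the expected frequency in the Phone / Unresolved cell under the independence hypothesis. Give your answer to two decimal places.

29.02

Row total (Phone) = 48; column total (Unresolved) = 104; grand total N = 172.
Expected count = (row total × column total) / N = 48 × 104 / 172 = 29.02.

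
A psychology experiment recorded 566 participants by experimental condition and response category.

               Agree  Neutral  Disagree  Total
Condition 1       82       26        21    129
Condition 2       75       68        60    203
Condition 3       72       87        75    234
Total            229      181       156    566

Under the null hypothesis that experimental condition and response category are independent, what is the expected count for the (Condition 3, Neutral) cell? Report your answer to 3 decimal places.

74.830

Row total (Condition 3) = 234; column total (Neutral) = 181; grand total N = 566.
Expected count = (row total × column total) / N = 234 × 181 / 566 = 74.830.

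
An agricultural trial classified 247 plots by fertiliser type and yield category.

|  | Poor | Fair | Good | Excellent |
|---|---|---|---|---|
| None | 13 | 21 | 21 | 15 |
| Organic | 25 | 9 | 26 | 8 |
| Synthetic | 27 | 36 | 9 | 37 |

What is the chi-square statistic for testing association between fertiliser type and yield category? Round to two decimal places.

38.77

Row totals: 70, 68, 109. Column totals: 65, 66, 56, 60. Grand total N = 247.
Expected counts (row total × column total / N):
  None, Poor: 70×65/247 = 18.421
  None, Fair: 70×66/247 = 18.704
  None, Good: 70×56/247 = 15.870
  None, Excellent: 70×60/247 = 17.004
  Organic, Poor: 68×65/247 = 17.895
  Organic, Fair: 68×66/247 = 18.170
  Organic, Good: 68×56/247 = 15.417
  Organic, Excellent: 68×60/247 = 16.518
  Synthetic, Poor: 109×65/247 = 28.684
  Synthetic, Fair: 109×66/247 = 29.126
  Synthetic, Good: 109×56/247 = 24.713
  Synthetic, Excellent: 109×60/247 = 26.478
Contributions (O − E)²/E:
  (13 − 18.421)²/18.421 = 1.5953
  (21 − 18.704)²/18.704 = 0.2818
  (21 − 15.870)²/15.870 = 1.6583
  (15 − 17.004)²/17.004 = 0.2362
  (25 − 17.895)²/17.895 = 2.8210
  (9 − 18.170)²/18.170 = 4.6279
  (26 − 15.417)²/15.417 = 7.2647
  (8 − 16.518)²/16.518 = 4.3926
  (27 − 28.684)²/28.684 = 0.0989
  (36 − 29.126)²/29.126 = 1.6223
  (9 − 24.713)²/24.713 = 9.9906
  (37 − 26.478)²/26.478 = 4.1813
χ² = 1.5953 + 0.2818 + 1.6583 + 0.2362 + 2.8210 + 4.6279 + 7.2647 + 4.3926 + 0.0989 + 1.6223 + 9.9906 + 4.1813 = 38.77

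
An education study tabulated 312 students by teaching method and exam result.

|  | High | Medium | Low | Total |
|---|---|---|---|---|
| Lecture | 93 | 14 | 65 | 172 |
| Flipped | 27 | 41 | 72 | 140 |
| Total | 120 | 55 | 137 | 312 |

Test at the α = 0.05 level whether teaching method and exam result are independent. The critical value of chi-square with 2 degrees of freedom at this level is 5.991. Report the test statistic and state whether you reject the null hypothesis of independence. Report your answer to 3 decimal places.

Grand total N = 312.
Expected counts (row total × column total / N):
  Lecture, High: 172×120/312 = 66.1538
  Lecture, Medium: 172×55/312 = 30.3205
  Lecture, Low: 172×137/312 = 75.5256
  Flipped, High: 140×120/312 = 53.8462
  Flipped, Medium: 140×55/312 = 24.6795
  Flipped, Low: 140×137/312 = 61.4744
Contributions (O − E)²/E:
  (93 − 66.1538)²/66.1538 = 10.8946
  (14 − 30.3205)²/30.3205 = 8.7848
  (65 − 75.5256)²/75.5256 = 1.4669
  (27 − 53.8462)²/53.8462 = 13.3848
  (41 − 24.6795)²/24.6795 = 10.7927
  (72 − 61.4744)²/61.4744 = 1.8022
χ² = 10.8946 + 8.7848 + 1.4669 + 13.3848 + 10.7927 + 1.8022 = 47.126
df = (2−1)(3−1) = 2. Since 47.126 > 5.991, reject the null hypothesis of independence at α = 0.05.

47.126; reject H₀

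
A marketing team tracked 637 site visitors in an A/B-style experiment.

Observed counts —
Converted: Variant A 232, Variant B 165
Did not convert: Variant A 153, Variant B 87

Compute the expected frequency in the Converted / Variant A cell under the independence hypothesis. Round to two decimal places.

Row total (Converted) = 397; column total (Variant A) = 385; grand total N = 637.
Expected count = (row total × column total) / N = 397 × 385 / 637 = 239.95.

239.95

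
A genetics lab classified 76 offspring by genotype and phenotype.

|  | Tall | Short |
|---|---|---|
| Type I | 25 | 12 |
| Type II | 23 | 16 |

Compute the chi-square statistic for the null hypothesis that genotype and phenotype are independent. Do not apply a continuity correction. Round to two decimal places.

Row totals: 37, 39. Column totals: 48, 28. Grand total N = 76.
Expected counts (row total × column total / N):
  Type I, Tall: 37×48/76 = 23.368
  Type I, Short: 37×28/76 = 13.632
  Type II, Tall: 39×48/76 = 24.632
  Type II, Short: 39×28/76 = 14.368
Contributions (O − E)²/E:
  (25 − 23.368)²/23.368 = 0.1140
  (12 − 13.632)²/13.632 = 0.1954
  (23 − 24.632)²/24.632 = 0.1081
  (16 − 14.368)²/14.368 = 0.1854
χ² = 0.1140 + 0.1954 + 0.1081 + 0.1854 = 0.60

0.60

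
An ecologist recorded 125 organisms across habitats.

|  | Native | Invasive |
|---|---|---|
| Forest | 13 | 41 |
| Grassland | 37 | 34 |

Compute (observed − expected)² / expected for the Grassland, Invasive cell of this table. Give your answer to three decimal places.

Row total (Grassland) = 71; column total (Invasive) = 75; N = 125.
Expected count E = 71 × 75 / 125 = 42.6000.
Contribution = (O − E)²/E = (34 − 42.6000)² / 42.6000 = 1.736.

1.736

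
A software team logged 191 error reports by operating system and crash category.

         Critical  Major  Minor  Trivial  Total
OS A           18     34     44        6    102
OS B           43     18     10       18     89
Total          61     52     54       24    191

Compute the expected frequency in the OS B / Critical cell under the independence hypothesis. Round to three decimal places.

Row total (OS B) = 89; column total (Critical) = 61; grand total N = 191.
Expected count = (row total × column total) / N = 89 × 61 / 191 = 28.424.

28.424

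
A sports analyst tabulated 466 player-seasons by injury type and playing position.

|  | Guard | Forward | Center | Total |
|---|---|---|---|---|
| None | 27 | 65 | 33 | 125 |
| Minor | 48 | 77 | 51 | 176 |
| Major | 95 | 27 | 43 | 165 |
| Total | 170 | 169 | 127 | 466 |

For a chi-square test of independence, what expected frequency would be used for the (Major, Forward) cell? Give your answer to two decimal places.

59.84

Row total (Major) = 165; column total (Forward) = 169; grand total N = 466.
Expected count = (row total × column total) / N = 165 × 169 / 466 = 59.84.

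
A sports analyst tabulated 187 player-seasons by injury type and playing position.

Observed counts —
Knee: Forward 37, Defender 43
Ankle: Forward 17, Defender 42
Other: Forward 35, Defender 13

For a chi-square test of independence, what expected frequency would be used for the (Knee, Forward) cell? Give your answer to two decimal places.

Row total (Knee) = 80; column total (Forward) = 89; grand total N = 187.
Expected count = (row total × column total) / N = 80 × 89 / 187 = 38.07.

38.07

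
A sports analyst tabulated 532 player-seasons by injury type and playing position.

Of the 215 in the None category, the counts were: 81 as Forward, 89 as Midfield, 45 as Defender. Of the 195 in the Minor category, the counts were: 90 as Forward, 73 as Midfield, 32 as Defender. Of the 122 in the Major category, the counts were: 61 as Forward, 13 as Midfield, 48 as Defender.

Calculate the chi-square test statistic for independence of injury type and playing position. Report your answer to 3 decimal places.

Row totals: 215, 195, 122. Column totals: 232, 175, 125. Grand total N = 532.
Expected counts (row total × column total / N):
  None, Forward: 215×232/532 = 93.7594
  None, Midfield: 215×175/532 = 70.7237
  None, Defender: 215×125/532 = 50.5169
  Minor, Forward: 195×232/532 = 85.0376
  Minor, Midfield: 195×175/532 = 64.1447
  Minor, Defender: 195×125/532 = 45.8177
  Major, Forward: 122×232/532 = 53.2030
  Major, Midfield: 122×175/532 = 40.1316
  Major, Defender: 122×125/532 = 28.6654
Contributions (O − E)²/E:
  (81 − 93.7594)²/93.7594 = 1.7364
  (89 − 70.7237)²/70.7237 = 4.7229
  (45 − 50.5169)²/50.5169 = 0.6025
  (90 − 85.0376)²/85.0376 = 0.2896
  (73 − 64.1447)²/64.1447 = 1.2225
  (32 − 45.8177)²/45.8177 = 4.1671
  (61 − 53.2030)²/53.2030 = 1.1427
  (13 − 40.1316)²/40.1316 = 18.3427
  (48 − 28.6654)²/28.6654 = 13.0410
χ² = 1.7364 + 4.7229 + 0.6025 + 0.2896 + 1.2225 + 4.1671 + 1.1427 + 18.3427 + 13.0410 = 45.267

45.267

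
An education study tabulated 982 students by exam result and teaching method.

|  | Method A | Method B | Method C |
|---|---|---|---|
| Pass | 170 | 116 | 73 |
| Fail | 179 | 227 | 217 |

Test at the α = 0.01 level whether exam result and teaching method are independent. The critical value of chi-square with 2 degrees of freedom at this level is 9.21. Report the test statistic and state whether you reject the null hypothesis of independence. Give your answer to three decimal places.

Row totals: 359, 623. Column totals: 349, 343, 290. Grand total N = 982.
Expected counts (row total × column total / N):
  Pass, Method A: 359×349/982 = 127.5876
  Pass, Method B: 359×343/982 = 125.3941
  Pass, Method C: 359×290/982 = 106.0183
  Fail, Method A: 623×349/982 = 221.4124
  Fail, Method B: 623×343/982 = 217.6059
  Fail, Method C: 623×290/982 = 183.9817
Contributions (O − E)²/E:
  (170 − 127.5876)²/127.5876 = 14.0986
  (116 − 125.3941)²/125.3941 = 0.7038
  (73 − 106.0183)²/106.0183 = 10.2832
  (179 − 221.4124)²/221.4124 = 8.1243
  (227 − 217.6059)²/217.6059 = 0.4055
  (217 − 183.9817)²/183.9817 = 5.9256
χ² = 14.0986 + 0.7038 + 10.2832 + 8.1243 + 0.4055 + 5.9256 = 39.541
df = (2−1)(3−1) = 2. Since 39.541 > 9.21, reject the null hypothesis of independence at α = 0.01.

39.541; reject H₀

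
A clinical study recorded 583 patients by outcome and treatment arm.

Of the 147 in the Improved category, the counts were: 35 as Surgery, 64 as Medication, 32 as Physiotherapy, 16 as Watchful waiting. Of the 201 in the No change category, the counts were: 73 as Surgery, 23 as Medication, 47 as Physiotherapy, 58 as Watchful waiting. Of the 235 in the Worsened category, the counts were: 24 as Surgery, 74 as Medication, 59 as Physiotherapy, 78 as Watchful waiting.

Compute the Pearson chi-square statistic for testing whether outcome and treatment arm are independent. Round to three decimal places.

Row totals: 147, 201, 235. Column totals: 132, 161, 138, 152. Grand total N = 583.
Expected counts (row total × column total / N):
  Improved, Surgery: 147×132/583 = 33.2830
  Improved, Medication: 147×161/583 = 40.5952
  Improved, Physiotherapy: 147×138/583 = 34.7959
  Improved, Watchful waiting: 147×152/583 = 38.3259
  No change, Surgery: 201×132/583 = 45.5094
  No change, Medication: 201×161/583 = 55.5077
  No change, Physiotherapy: 201×138/583 = 47.5780
  No change, Watchful waiting: 201×152/583 = 52.4048
  Worsened, Surgery: 235×132/583 = 53.2075
  Worsened, Medication: 235×161/583 = 64.8971
  Worsened, Physiotherapy: 235×138/583 = 55.6261
  Worsened, Watchful waiting: 235×152/583 = 61.2693
Contributions (O − E)²/E:
  (35 − 33.2830)²/33.2830 = 0.0886
  (64 − 40.5952)²/40.5952 = 13.4938
  (32 − 34.7959)²/34.7959 = 0.2247
  (16 − 38.3259)²/38.3259 = 13.0055
  (73 − 45.5094)²/45.5094 = 16.6061
  (23 − 55.5077)²/55.5077 = 19.0379
  (47 − 47.5780)²/47.5780 = 0.0070
  (58 − 52.4048)²/52.4048 = 0.5974
  (24 − 53.2075)²/53.2075 = 16.0330
  (74 − 64.8971)²/64.8971 = 1.2768
  (59 − 55.6261)²/55.6261 = 0.2046
  (78 − 61.2693)²/61.2693 = 4.5686
χ² = 0.0886 + 13.4938 + 0.2247 + 13.0055 + 16.6061 + 19.0379 + 0.0070 + 0.5974 + 16.0330 + 1.2768 + 0.2046 + 4.5686 = 85.144

85.144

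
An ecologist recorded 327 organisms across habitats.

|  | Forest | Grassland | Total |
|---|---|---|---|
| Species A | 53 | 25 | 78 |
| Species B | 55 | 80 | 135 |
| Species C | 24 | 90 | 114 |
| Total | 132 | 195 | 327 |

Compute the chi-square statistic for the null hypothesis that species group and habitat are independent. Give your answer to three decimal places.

Grand total N = 327.
Expected counts (row total × column total / N):
  Species A, Forest: 78×132/327 = 31.4862
  Species A, Grassland: 78×195/327 = 46.5138
  Species B, Forest: 135×132/327 = 54.4954
  Species B, Grassland: 135×195/327 = 80.5046
  Species C, Forest: 114×132/327 = 46.0183
  Species C, Grassland: 114×195/327 = 67.9817
Contributions (O − E)²/E:
  (53 − 31.4862)²/31.4862 = 14.6999
  (25 − 46.5138)²/46.5138 = 9.9507
  (55 − 54.4954)²/54.4954 = 0.0047
  (80 − 80.5046)²/80.5046 = 0.0032
  (24 − 46.0183)²/46.0183 = 10.5351
  (90 − 67.9817)²/67.9817 = 7.1314
χ² = 14.6999 + 9.9507 + 0.0047 + 0.0032 + 10.5351 + 7.1314 = 42.325

42.325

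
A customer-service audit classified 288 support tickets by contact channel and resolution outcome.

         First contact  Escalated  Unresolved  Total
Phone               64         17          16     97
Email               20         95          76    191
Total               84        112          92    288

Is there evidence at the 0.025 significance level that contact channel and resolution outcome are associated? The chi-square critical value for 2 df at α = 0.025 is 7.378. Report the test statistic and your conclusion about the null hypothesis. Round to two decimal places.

96.05; reject H₀

Grand total N = 288.
Expected counts (row total × column total / N):
  Phone, First contact: 97×84/288 = 28.292
  Phone, Escalated: 97×112/288 = 37.722
  Phone, Unresolved: 97×92/288 = 30.986
  Email, First contact: 191×84/288 = 55.708
  Email, Escalated: 191×112/288 = 74.278
  Email, Unresolved: 191×92/288 = 61.014
Contributions (O − E)²/E:
  (64 − 28.292)²/28.292 = 45.0679
  (17 − 37.722)²/37.722 = 11.3833
  (16 − 30.986)²/30.986 = 7.2478
  (20 − 55.708)²/55.708 = 22.8883
  (95 − 74.278)²/74.278 = 5.7810
  (76 − 61.014)²/61.014 = 3.6808
χ² = 45.0679 + 11.3833 + 7.2478 + 22.8883 + 5.7810 + 3.6808 = 96.05
df = (2−1)(3−1) = 2. Since 96.05 > 7.378, reject the null hypothesis of independence at α = 0.025.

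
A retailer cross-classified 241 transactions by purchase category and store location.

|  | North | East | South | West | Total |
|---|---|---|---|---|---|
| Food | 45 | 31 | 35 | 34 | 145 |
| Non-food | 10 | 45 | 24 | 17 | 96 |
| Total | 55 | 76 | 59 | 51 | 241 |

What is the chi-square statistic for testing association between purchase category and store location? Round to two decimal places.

Grand total N = 241.
Expected counts (row total × column total / N):
  Food, North: 145×55/241 = 33.091
  Food, East: 145×76/241 = 45.726
  Food, South: 145×59/241 = 35.498
  Food, West: 145×51/241 = 30.685
  Non-food, North: 96×55/241 = 21.909
  Non-food, East: 96×76/241 = 30.274
  Non-food, South: 96×59/241 = 23.502
  Non-food, West: 96×51/241 = 20.315
Contributions (O − E)²/E:
  (45 − 33.091)²/33.091 = 4.2859
  (31 − 45.726)²/45.726 = 4.7425
  (35 − 35.498)²/35.498 = 0.0070
  (34 − 30.685)²/30.685 = 0.3581
  (10 − 21.909)²/21.909 = 6.4733
  (45 − 30.274)²/30.274 = 7.1631
  (24 − 23.502)²/23.502 = 0.0106
  (17 − 20.315)²/20.315 = 0.5409
χ² = 4.2859 + 4.7425 + 0.0070 + 0.3581 + 6.4733 + 7.1631 + 0.0106 + 0.5409 = 23.58

23.58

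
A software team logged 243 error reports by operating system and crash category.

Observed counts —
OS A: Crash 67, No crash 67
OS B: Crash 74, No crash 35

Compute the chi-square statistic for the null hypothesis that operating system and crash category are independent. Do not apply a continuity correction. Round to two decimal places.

7.90

Row totals: 134, 109. Column totals: 141, 102. Grand total N = 243.
Expected counts (row total × column total / N):
  OS A, Crash: 134×141/243 = 77.753
  OS A, No crash: 134×102/243 = 56.247
  OS B, Crash: 109×141/243 = 63.247
  OS B, No crash: 109×102/243 = 45.753
Contributions (O − E)²/E:
  (67 − 77.753)²/77.753 = 1.4871
  (67 − 56.247)²/56.247 = 2.0557
  (74 − 63.247)²/63.247 = 1.8282
  (35 − 45.753)²/45.753 = 2.5272
χ² = 1.4871 + 2.0557 + 1.8282 + 2.5272 = 7.90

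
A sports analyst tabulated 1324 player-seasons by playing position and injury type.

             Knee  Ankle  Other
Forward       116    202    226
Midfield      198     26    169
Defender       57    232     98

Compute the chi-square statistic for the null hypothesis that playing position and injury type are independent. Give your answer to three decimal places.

Row totals: 544, 393, 387. Column totals: 371, 460, 493. Grand total N = 1324.
Expected counts (row total × column total / N):
  Forward, Knee: 544×371/1324 = 152.4350
  Forward, Ankle: 544×460/1324 = 189.0030
  Forward, Other: 544×493/1324 = 202.5619
  Midfield, Knee: 393×371/1324 = 110.1231
  Midfield, Ankle: 393×460/1324 = 136.5408
  Midfield, Other: 393×493/1324 = 146.3361
  Defender, Knee: 387×371/1324 = 108.4418
  Defender, Ankle: 387×460/1324 = 134.4562
  Defender, Other: 387×493/1324 = 144.1020
Contributions (O − E)²/E:
  (116 − 152.4350)²/152.4350 = 8.7087
  (202 − 189.0030)²/189.0030 = 0.8938
  (226 − 202.5619)²/202.5619 = 2.7120
  (198 − 110.1231)²/110.1231 = 70.1247
  (26 − 136.5408)²/136.5408 = 89.4917
  (169 − 146.3361)²/146.3361 = 3.5101
  (57 − 108.4418)²/108.4418 = 24.4026
  (232 − 134.4562)²/134.4562 = 70.7650
  (98 − 144.1020)²/144.1020 = 14.7492
χ² = 8.7087 + 0.8938 + 2.7120 + 70.1247 + 89.4917 + 3.5101 + 24.4026 + 70.7650 + 14.7492 = 285.358

285.358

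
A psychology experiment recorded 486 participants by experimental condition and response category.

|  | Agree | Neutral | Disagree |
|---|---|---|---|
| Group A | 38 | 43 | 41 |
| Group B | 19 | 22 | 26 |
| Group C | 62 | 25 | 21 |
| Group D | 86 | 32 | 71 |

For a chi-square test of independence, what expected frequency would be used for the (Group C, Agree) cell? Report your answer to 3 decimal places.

45.556

Row total (Group C) = 108; column total (Agree) = 205; grand total N = 486.
Expected count = (row total × column total) / N = 108 × 205 / 486 = 45.556.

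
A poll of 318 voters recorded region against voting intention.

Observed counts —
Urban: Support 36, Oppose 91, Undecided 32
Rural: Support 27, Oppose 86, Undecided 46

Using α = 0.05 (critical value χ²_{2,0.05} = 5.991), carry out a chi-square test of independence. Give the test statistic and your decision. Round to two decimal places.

3.94; fail to reject H₀

Row totals: 159, 159. Column totals: 63, 177, 78. Grand total N = 318.
Expected counts (row total × column total / N):
  Urban, Support: 159×63/318 = 31.500
  Urban, Oppose: 159×177/318 = 88.500
  Urban, Undecided: 159×78/318 = 39.000
  Rural, Support: 159×63/318 = 31.500
  Rural, Oppose: 159×177/318 = 88.500
  Rural, Undecided: 159×78/318 = 39.000
Contributions (O − E)²/E:
  (36 − 31.500)²/31.500 = 0.6429
  (91 − 88.500)²/88.500 = 0.0706
  (32 − 39.000)²/39.000 = 1.2564
  (27 − 31.500)²/31.500 = 0.6429
  (86 − 88.500)²/88.500 = 0.0706
  (46 − 39.000)²/39.000 = 1.2564
χ² = 0.6429 + 0.0706 + 1.2564 + 0.6429 + 0.0706 + 1.2564 = 3.94
df = (2−1)(3−1) = 2. Since 3.94 < 5.991, fail to reject the null hypothesis of independence at α = 0.05.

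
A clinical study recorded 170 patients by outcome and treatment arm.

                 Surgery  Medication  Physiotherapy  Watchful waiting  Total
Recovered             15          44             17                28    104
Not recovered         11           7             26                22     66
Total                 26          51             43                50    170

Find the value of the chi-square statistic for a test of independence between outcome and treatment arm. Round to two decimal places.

Grand total N = 170.
Expected counts (row total × column total / N):
  Recovered, Surgery: 104×26/170 = 15.906
  Recovered, Medication: 104×51/170 = 31.200
  Recovered, Physiotherapy: 104×43/170 = 26.306
  Recovered, Watchful waiting: 104×50/170 = 30.588
  Not recovered, Surgery: 66×26/170 = 10.094
  Not recovered, Medication: 66×51/170 = 19.800
  Not recovered, Physiotherapy: 66×43/170 = 16.694
  Not recovered, Watchful waiting: 66×50/170 = 19.412
Contributions (O − E)²/E:
  (15 − 15.906)²/15.906 = 0.0516
  (44 − 31.200)²/31.200 = 5.2513
  (17 − 26.306)²/26.306 = 3.2921
  (28 − 30.588)²/30.588 = 0.2190
  (11 − 10.094)²/10.094 = 0.0813
  (7 − 19.800)²/19.800 = 8.2747
  (26 − 16.694)²/16.694 = 5.1876
  (22 − 19.412)²/19.412 = 0.3450
χ² = 0.0516 + 5.2513 + 3.2921 + 0.2190 + 0.0813 + 8.2747 + 5.1876 + 0.3450 = 22.70

22.70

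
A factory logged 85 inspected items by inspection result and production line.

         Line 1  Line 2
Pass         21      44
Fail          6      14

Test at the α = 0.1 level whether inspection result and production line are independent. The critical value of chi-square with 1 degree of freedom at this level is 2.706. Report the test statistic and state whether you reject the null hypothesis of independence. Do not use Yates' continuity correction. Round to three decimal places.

Row totals: 65, 20. Column totals: 27, 58. Grand total N = 85.
Expected counts (row total × column total / N):
  Pass, Line 1: 65×27/85 = 20.6471
  Pass, Line 2: 65×58/85 = 44.3529
  Fail, Line 1: 20×27/85 = 6.3529
  Fail, Line 2: 20×58/85 = 13.6471
Contributions (O − E)²/E:
  (21 − 20.6471)²/20.6471 = 0.0060
  (44 − 44.3529)²/44.3529 = 0.0028
  (6 − 6.3529)²/6.3529 = 0.0196
  (14 − 13.6471)²/13.6471 = 0.0091
χ² = 0.0060 + 0.0028 + 0.0196 + 0.0091 = 0.038
df = (2−1)(2−1) = 1. Since 0.038 < 2.706, fail to reject the null hypothesis of independence at α = 0.1.

0.038; fail to reject H₀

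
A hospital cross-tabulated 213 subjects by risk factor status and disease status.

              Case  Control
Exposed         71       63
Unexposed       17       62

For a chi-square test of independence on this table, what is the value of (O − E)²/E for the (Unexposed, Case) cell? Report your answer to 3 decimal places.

Row total (Unexposed) = 79; column total (Case) = 88; N = 213.
Expected count E = 79 × 88 / 213 = 32.6385.
Contribution = (O − E)²/E = (17 − 32.6385)² / 32.6385 = 7.493.

7.493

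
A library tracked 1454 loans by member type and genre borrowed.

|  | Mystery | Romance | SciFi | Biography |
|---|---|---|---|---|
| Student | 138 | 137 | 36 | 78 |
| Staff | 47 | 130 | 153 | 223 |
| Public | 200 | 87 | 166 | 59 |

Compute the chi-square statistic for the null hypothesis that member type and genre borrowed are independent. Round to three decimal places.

286.732

Row totals: 389, 553, 512. Column totals: 385, 354, 355, 360. Grand total N = 1454.
Expected counts (row total × column total / N):
  Student, Mystery: 389×385/1454 = 103.0021
  Student, Romance: 389×354/1454 = 94.7084
  Student, SciFi: 389×355/1454 = 94.9759
  Student, Biography: 389×360/1454 = 96.3136
  Staff, Mystery: 553×385/1454 = 146.4271
  Staff, Romance: 553×354/1454 = 134.6369
  Staff, SciFi: 553×355/1454 = 135.0172
  Staff, Biography: 553×360/1454 = 136.9188
  Public, Mystery: 512×385/1454 = 135.5708
  Public, Romance: 512×354/1454 = 124.6547
  Public, SciFi: 512×355/1454 = 125.0069
  Public, Biography: 512×360/1454 = 126.7675
Contributions (O − E)²/E:
  (138 − 103.0021)²/103.0021 = 11.8915
  (137 − 94.7084)²/94.7084 = 18.8851
  (36 − 94.9759)²/94.9759 = 36.6215
  (78 − 96.3136)²/96.3136 = 3.4822
  (47 − 146.4271)²/146.4271 = 67.5131
  (130 − 134.6369)²/134.6369 = 0.1597
  (153 − 135.0172)²/135.0172 = 2.3951
  (223 − 136.9188)²/136.9188 = 54.1195
  (200 − 135.5708)²/135.5708 = 30.6196
  (87 − 124.6547)²/124.6547 = 11.3744
  (166 − 125.0069)²/125.0069 = 13.4427
  (59 − 126.7675)²/126.7675 = 36.2272
χ² = 11.8915 + 18.8851 + 36.6215 + 3.4822 + 67.5131 + 0.1597 + 2.3951 + 54.1195 + 30.6196 + 11.3744 + 13.4427 + 36.2272 = 286.732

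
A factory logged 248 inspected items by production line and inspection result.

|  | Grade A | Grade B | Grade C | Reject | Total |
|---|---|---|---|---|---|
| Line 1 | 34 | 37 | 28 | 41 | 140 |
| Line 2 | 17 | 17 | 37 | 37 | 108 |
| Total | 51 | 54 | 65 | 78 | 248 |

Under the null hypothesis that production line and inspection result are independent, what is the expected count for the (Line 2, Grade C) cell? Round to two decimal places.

28.31

Row total (Line 2) = 108; column total (Grade C) = 65; grand total N = 248.
Expected count = (row total × column total) / N = 108 × 65 / 248 = 28.31.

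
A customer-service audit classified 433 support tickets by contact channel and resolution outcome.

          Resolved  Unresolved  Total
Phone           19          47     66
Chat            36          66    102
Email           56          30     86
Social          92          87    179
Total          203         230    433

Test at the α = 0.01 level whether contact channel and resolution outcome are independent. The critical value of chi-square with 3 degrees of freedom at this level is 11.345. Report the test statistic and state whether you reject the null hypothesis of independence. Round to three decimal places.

Grand total N = 433.
Expected counts (row total × column total / N):
  Phone, Resolved: 66×203/433 = 30.9423
  Phone, Unresolved: 66×230/433 = 35.0577
  Chat, Resolved: 102×203/433 = 47.8199
  Chat, Unresolved: 102×230/433 = 54.1801
  Email, Resolved: 86×203/433 = 40.3187
  Email, Unresolved: 86×230/433 = 45.6813
  Social, Resolved: 179×203/433 = 83.9192
  Social, Unresolved: 179×230/433 = 95.0808
Contributions (O − E)²/E:
  (19 − 30.9423)²/30.9423 = 4.6092
  (47 − 35.0577)²/35.0577 = 4.0681
  (36 − 47.8199)²/47.8199 = 2.9216
  (66 − 54.1801)²/54.1801 = 2.5786
  (56 − 40.3187)²/40.3187 = 6.0990
  (30 − 45.6813)²/45.6813 = 5.3830
  (92 − 83.9192)²/83.9192 = 0.7781
  (87 − 95.0808)²/95.0808 = 0.6868
χ² = 4.6092 + 4.0681 + 2.9216 + 2.5786 + 6.0990 + 5.3830 + 0.7781 + 0.6868 = 27.124
df = (4−1)(2−1) = 3. Since 27.124 > 11.345, reject the null hypothesis of independence at α = 0.01.

27.124; reject H₀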